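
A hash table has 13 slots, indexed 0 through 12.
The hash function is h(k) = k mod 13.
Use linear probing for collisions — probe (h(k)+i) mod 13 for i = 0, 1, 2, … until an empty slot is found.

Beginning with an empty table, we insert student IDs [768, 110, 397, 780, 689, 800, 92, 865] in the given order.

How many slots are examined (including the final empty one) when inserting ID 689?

Insert 768: h=1, slot 1 empty => index 1.
Insert 110: h=6, slot 6 empty => index 6.
Insert 397: h=7, slot 7 empty => index 7.
Insert 780: h=0, slot 0 empty => index 0.
Insert 689: h=0, slots 0,1 occupied => index 2.
Insert 800: h=7, slot 7 occupied => index 8.
Insert 92: h=1, slots 1,2 occupied => index 3.
Insert 865: h=7, slots 7,8 occupied => index 9.
Table: [780, 768, 689, 92, —, —, 110, 397, 800, 865, —, —, —]

3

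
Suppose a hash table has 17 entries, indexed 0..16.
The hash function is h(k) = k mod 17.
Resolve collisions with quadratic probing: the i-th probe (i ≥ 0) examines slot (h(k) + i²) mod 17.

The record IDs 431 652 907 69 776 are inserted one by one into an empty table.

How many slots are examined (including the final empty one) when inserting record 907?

431 hashes to 6; slot 6 is free → place at 6.
652 hashes to 6; 6 taken → place at 7.
907 hashes to 6; 6,7 taken → place at 10.
69 hashes to 1; slot 1 is free → place at 1.
776 hashes to 11; slot 11 is free → place at 11.
Table: [—, 69, —, —, —, —, 431, 652, —, —, 907, 776, —, —, —, —, —]

3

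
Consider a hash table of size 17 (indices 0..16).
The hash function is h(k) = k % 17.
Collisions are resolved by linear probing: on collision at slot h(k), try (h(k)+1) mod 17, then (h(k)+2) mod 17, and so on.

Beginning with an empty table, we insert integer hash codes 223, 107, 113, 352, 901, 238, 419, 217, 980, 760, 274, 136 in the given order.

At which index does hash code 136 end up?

4

223: h=2 -> slot 2
107: h=5 -> slot 5
113: h=11 -> slot 11
352: h=12 -> slot 12
901: h=0 -> slot 0
238: h=0, probe 0,1 -> slot 1
419: h=11, probe 11,12,13 -> slot 13
217: h=13, probe 13,14 -> slot 14
980: h=11, probe 11,12,13,14,15 -> slot 15
760: h=12, probe 12,13,14,15,16 -> slot 16
274: h=2, probe 2,3 -> slot 3
136: h=0, probe 0,1,2,3,4 -> slot 4
Table: [901, 238, 223, 274, 136, 107, ., ., ., ., ., 113, 352, 419, 217, 980, 760]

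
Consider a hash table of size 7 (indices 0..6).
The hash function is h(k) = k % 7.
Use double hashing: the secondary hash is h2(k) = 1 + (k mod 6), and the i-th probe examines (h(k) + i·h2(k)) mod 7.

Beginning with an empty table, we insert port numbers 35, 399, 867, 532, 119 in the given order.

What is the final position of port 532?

5

35: h=0 => slot 0
399: h=0, h2=4, probe 0,4 => slot 4
867: h=6 => slot 6
532: h=0, h2=5, probe 0,5 => slot 5
119: h=0, h2=6, probe 0,6,5,4,3 => slot 3
Table: [35, —, —, 119, 399, 532, 867]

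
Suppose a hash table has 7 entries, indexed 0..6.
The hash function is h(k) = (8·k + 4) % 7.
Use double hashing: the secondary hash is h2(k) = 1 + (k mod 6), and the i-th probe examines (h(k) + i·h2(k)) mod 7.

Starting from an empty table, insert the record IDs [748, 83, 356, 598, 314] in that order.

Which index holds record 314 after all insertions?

5

748: h=3 → slot 3
83: h=3, h2=6, probe 3,2 → slot 2
356: h=3, h2=3, probe 3,6 → slot 6
598: h=0 → slot 0
314: h=3, h2=3, probe 3,6,2,5 → slot 5
Table: [598, —, 83, 748, —, 314, 356]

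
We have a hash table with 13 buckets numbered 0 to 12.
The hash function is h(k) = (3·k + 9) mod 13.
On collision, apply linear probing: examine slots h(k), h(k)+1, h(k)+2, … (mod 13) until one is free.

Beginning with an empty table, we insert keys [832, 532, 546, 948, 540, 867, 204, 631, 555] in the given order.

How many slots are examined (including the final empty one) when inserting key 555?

4

832 hashes to 9; slot 9 is free → place at 9.
532 hashes to 6; slot 6 is free → place at 6.
546 hashes to 9; 9 taken → place at 10.
948 hashes to 6; 6 taken → place at 7.
540 hashes to 4; slot 4 is free → place at 4.
867 hashes to 10; 10 taken → place at 11.
204 hashes to 10; 10,11 taken → place at 12.
631 hashes to 4; 4 taken → place at 5.
555 hashes to 10; 10,11,12 taken → place at 0.
Table: [555, —, —, —, 540, 631, 532, 948, —, 832, 546, 867, 204]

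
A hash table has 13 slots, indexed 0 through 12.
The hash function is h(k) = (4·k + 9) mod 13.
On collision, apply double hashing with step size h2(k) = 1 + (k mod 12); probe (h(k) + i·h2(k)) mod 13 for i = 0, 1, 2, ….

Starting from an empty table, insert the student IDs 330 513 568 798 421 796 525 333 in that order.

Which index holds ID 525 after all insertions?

330 hashes to 3; slot 3 is free -> place at 3.
513 hashes to 7; slot 7 is free -> place at 7.
568 hashes to 6; slot 6 is free -> place at 6.
798 hashes to 3, h2=7; 3 taken -> place at 10.
421 hashes to 3, h2=2; 3 taken -> place at 5.
796 hashes to 8; slot 8 is free -> place at 8.
525 hashes to 3, h2=10; 3 taken -> place at 0.
333 hashes to 2; slot 2 is free -> place at 2.
Table: [525, ∅, 333, 330, ∅, 421, 568, 513, 796, ∅, 798, ∅, ∅]

0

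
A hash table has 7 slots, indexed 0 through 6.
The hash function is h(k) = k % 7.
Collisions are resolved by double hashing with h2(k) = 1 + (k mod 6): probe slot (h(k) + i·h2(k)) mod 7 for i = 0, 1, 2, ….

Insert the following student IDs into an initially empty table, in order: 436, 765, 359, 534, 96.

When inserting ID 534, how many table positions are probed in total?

2

Insert 436: h=2, slot 2 empty => index 2.
Insert 765: h=2, h2=4, slot 2 occupied => index 6.
Insert 359: h=2, h2=6, slot 2 occupied => index 1.
Insert 534: h=2, h2=1, slot 2 occupied => index 3.
Insert 96: h=5, slot 5 empty => index 5.
Table: [-, 359, 436, 534, -, 96, 765]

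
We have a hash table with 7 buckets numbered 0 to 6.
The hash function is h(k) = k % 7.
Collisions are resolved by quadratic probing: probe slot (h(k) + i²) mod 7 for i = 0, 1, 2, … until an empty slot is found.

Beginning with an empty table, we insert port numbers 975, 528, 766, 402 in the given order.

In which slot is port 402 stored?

0

Insert 975: h=2, slot 2 empty => index 2.
Insert 528: h=3, slot 3 empty => index 3.
Insert 766: h=3, slot 3 occupied => index 4.
Insert 402: h=3, slots 3,4 occupied => index 0.
Table: [402, -, 975, 528, 766, -, -]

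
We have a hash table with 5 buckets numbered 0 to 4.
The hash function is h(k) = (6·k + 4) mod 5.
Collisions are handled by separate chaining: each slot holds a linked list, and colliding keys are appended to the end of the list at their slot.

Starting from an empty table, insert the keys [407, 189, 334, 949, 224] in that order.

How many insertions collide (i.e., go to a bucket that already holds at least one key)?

3

407 -> bucket 1
189 -> bucket 3
334 -> bucket 3 (collision)
949 -> bucket 3 (collision)
224 -> bucket 3 (collision)
Final buckets:
0: .
1: 407
2: .
3: 189 -> 334 -> 949 -> 224
4: .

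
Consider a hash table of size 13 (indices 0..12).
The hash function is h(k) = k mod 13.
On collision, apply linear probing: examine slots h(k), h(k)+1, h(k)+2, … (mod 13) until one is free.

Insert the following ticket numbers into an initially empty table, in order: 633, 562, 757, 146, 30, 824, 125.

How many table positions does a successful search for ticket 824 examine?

633 hashes to 9; slot 9 is free → place at 9.
562 hashes to 3; slot 3 is free → place at 3.
757 hashes to 3; 3 taken → place at 4.
146 hashes to 3; 3,4 taken → place at 5.
30 hashes to 4; 4,5 taken → place at 6.
824 hashes to 5; 5,6 taken → place at 7.
125 hashes to 8; slot 8 is free → place at 8.
Table: [∅, ∅, ∅, 562, 757, 146, 30, 824, 125, 633, ∅, ∅, ∅]
Lookup 824: h=5, probe 5,6,7 → found at 7.

3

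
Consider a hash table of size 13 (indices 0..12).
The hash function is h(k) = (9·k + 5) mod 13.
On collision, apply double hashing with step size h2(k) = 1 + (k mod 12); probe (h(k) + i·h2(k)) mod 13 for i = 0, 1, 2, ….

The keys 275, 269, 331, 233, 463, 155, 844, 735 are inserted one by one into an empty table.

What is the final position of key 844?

1

Insert 275: h=10, slot 10 empty => index 10.
Insert 269: h=8, slot 8 empty => index 8.
Insert 331: h=7, slot 7 empty => index 7.
Insert 233: h=9, slot 9 empty => index 9.
Insert 463: h=12, slot 12 empty => index 12.
Insert 155: h=9, h2=12, slots 9,8,7 occupied => index 6.
Insert 844: h=9, h2=5, slot 9 occupied => index 1.
Insert 735: h=3, slot 3 empty => index 3.
Table: [—, 844, —, 735, —, —, 155, 331, 269, 233, 275, —, 463]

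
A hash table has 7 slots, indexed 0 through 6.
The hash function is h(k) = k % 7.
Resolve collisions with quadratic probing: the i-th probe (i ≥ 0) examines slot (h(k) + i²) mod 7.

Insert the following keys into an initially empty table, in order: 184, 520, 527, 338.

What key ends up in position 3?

Insert 184: h=2, slot 2 empty => index 2.
Insert 520: h=2, slot 2 occupied => index 3.
Insert 527: h=2, slots 2,3 occupied => index 6.
Insert 338: h=2, slots 2,3,6 occupied => index 4.
Table: [—, —, 184, 520, 338, —, 527]

520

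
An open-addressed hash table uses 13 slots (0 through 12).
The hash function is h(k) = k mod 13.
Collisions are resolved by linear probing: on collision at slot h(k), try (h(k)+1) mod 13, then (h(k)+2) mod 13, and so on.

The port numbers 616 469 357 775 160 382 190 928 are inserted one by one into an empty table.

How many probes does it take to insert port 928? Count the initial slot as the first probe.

6

Insert 616: h=5, slot 5 empty => index 5.
Insert 469: h=1, slot 1 empty => index 1.
Insert 357: h=6, slot 6 empty => index 6.
Insert 775: h=8, slot 8 empty => index 8.
Insert 160: h=4, slot 4 empty => index 4.
Insert 382: h=5, slots 5,6 occupied => index 7.
Insert 190: h=8, slot 8 occupied => index 9.
Insert 928: h=5, slots 5,6,7,8,9 occupied => index 10.
Table: [∅, 469, ∅, ∅, 160, 616, 357, 382, 775, 190, 928, ∅, ∅]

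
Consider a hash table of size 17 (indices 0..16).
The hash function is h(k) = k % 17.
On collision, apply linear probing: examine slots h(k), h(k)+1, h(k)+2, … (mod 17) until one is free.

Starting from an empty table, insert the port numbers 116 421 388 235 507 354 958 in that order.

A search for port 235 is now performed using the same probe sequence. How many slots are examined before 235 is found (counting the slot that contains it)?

Insert 116: h=14, slot 14 empty → index 14.
Insert 421: h=13, slot 13 empty → index 13.
Insert 388: h=14, slot 14 occupied → index 15.
Insert 235: h=14, slots 14,15 occupied → index 16.
Insert 507: h=14, slots 14,15,16 occupied → index 0.
Insert 354: h=14, slots 14,15,16,0 occupied → index 1.
Insert 958: h=6, slot 6 empty → index 6.
Table: [507, 354, _, _, _, _, 958, _, _, _, _, _, _, 421, 116, 388, 235]
Lookup 235: h=14, probe 14,15,16 → found at 16.

3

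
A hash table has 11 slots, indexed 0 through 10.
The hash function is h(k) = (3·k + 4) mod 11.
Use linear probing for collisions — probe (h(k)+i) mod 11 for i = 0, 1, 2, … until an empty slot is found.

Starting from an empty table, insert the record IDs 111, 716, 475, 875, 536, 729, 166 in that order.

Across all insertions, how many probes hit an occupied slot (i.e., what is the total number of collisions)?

3

Insert 111: h=7, slot 7 empty -> index 7.
Insert 716: h=7, slot 7 occupied -> index 8.
Insert 475: h=10, slot 10 empty -> index 10.
Insert 875: h=0, slot 0 empty -> index 0.
Insert 536: h=6, slot 6 empty -> index 6.
Insert 729: h=2, slot 2 empty -> index 2.
Insert 166: h=7, slots 7,8 occupied -> index 9.
Table: [875, -, 729, -, -, -, 536, 111, 716, 166, 475]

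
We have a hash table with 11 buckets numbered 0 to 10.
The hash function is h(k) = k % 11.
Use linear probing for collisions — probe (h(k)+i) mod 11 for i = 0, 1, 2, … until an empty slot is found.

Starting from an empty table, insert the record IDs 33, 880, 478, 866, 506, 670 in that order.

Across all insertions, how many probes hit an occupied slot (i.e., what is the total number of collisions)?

3

33: h=0 -> slot 0
880: h=0, probe 0,1 -> slot 1
478: h=5 -> slot 5
866: h=8 -> slot 8
506: h=0, probe 0,1,2 -> slot 2
670: h=10 -> slot 10
Table: [33, 880, 506, —, —, 478, —, —, 866, —, 670]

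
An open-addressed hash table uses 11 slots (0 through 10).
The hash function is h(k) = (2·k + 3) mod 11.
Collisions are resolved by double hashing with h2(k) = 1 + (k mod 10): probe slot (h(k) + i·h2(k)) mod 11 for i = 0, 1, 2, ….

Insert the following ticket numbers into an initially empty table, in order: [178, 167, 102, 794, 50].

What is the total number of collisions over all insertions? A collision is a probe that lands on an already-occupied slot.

Insert 178: h=7, slot 7 empty -> index 7.
Insert 167: h=7, h2=8, slot 7 occupied -> index 4.
Insert 102: h=9, slot 9 empty -> index 9.
Insert 794: h=7, h2=5, slot 7 occupied -> index 1.
Insert 50: h=4, h2=1, slot 4 occupied -> index 5.
Table: [—, 794, —, —, 167, 50, —, 178, —, 102, —]

3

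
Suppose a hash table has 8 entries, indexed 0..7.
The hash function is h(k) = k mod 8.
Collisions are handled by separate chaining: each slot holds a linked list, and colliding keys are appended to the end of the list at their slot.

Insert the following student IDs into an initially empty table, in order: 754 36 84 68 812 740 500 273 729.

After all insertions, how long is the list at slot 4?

Insert 754: h=2, bucket 2 empty -> new chain.
Insert 36: h=4, bucket 4 empty -> new chain.
Insert 84: h=4, bucket 4 nonempty -> append to chain.
Insert 68: h=4, bucket 4 nonempty -> append to chain.
Insert 812: h=4, bucket 4 nonempty -> append to chain.
Insert 740: h=4, bucket 4 nonempty -> append to chain.
Insert 500: h=4, bucket 4 nonempty -> append to chain.
Insert 273: h=1, bucket 1 empty -> new chain.
Insert 729: h=1, bucket 1 nonempty -> append to chain.
Final buckets:
0: -
1: 273 -> 729
2: 754
3: -
4: 36 -> 84 -> 68 -> 812 -> 740 -> 500
5: -
6: -
7: -

6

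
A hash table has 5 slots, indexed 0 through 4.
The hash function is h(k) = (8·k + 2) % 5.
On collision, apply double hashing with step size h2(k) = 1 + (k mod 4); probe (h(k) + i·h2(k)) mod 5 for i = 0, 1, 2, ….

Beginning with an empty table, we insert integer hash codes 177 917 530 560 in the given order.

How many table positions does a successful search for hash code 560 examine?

3

177: h=3 -> slot 3
917: h=3, h2=2, probe 3,0 -> slot 0
530: h=2 -> slot 2
560: h=2, h2=1, probe 2,3,4 -> slot 4
Table: [917, -, 530, 177, 560]
Lookup 560: h=2, h2=1, probe 2,3,4 → found at 4.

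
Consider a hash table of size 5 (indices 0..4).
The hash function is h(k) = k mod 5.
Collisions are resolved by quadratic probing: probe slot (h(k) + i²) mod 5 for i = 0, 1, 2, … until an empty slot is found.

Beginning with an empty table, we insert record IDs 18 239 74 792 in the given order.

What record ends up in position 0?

18: h=3 => slot 3
239: h=4 => slot 4
74: h=4, probe 4,0 => slot 0
792: h=2 => slot 2
Table: [74, ∅, 792, 18, 239]

74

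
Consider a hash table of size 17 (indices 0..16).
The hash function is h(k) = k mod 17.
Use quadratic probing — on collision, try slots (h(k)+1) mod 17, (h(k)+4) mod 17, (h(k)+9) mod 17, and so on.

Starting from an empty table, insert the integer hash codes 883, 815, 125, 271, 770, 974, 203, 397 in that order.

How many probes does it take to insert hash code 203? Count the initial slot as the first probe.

4

Insert 883: h=16, slot 16 empty -> index 16.
Insert 815: h=16, slot 16 occupied -> index 0.
Insert 125: h=6, slot 6 empty -> index 6.
Insert 271: h=16, slots 16,0 occupied -> index 3.
Insert 770: h=5, slot 5 empty -> index 5.
Insert 974: h=5, slots 5,6 occupied -> index 9.
Insert 203: h=16, slots 16,0,3 occupied -> index 8.
Insert 397: h=6, slot 6 occupied -> index 7.
Table: [815, ∅, ∅, 271, ∅, 770, 125, 397, 203, 974, ∅, ∅, ∅, ∅, ∅, ∅, 883]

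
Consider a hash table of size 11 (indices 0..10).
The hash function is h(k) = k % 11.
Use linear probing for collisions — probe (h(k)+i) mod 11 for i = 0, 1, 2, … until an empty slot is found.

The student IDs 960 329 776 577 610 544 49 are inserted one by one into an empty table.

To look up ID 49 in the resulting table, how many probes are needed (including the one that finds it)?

960: h=3 -> slot 3
329: h=10 -> slot 10
776: h=6 -> slot 6
577: h=5 -> slot 5
610: h=5, probe 5,6,7 -> slot 7
544: h=5, probe 5,6,7,8 -> slot 8
49: h=5, probe 5,6,7,8,9 -> slot 9
Table: [∅, ∅, ∅, 960, ∅, 577, 776, 610, 544, 49, 329]
Lookup 49: h=5, probe 5,6,7,8,9 → found at 9.

5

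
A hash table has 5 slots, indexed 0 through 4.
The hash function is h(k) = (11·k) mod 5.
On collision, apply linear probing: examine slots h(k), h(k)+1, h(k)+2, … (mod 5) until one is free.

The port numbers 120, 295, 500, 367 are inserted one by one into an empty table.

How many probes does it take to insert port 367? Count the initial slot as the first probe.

120 hashes to 0; slot 0 is free -> place at 0.
295 hashes to 0; 0 taken -> place at 1.
500 hashes to 0; 0,1 taken -> place at 2.
367 hashes to 2; 2 taken -> place at 3.
Table: [120, 295, 500, 367, ∅]

2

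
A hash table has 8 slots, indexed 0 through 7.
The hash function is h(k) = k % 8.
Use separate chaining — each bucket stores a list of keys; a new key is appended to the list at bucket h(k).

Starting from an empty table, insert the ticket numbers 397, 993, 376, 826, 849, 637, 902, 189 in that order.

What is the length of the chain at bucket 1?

2

397 -> bucket 5
993 -> bucket 1
376 -> bucket 0
826 -> bucket 2
849 -> bucket 1 (collision)
637 -> bucket 5 (collision)
902 -> bucket 6
189 -> bucket 5 (collision)
Final buckets:
0: 376
1: 993 -> 849
2: 826
3: .
4: .
5: 397 -> 637 -> 189
6: 902
7: .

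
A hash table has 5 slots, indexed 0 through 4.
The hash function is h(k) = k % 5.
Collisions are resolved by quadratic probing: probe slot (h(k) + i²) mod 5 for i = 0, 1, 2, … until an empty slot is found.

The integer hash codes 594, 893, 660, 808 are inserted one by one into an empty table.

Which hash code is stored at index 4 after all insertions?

594 hashes to 4; slot 4 is free -> place at 4.
893 hashes to 3; slot 3 is free -> place at 3.
660 hashes to 0; slot 0 is free -> place at 0.
808 hashes to 3; 3,4 taken -> place at 2.
Table: [660, -, 808, 893, 594]

594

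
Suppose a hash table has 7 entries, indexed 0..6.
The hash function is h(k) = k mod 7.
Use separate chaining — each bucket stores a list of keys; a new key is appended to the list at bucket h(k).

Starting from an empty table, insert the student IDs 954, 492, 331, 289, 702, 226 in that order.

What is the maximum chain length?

6

Insert 954: h=2, bucket 2 empty -> new chain.
Insert 492: h=2, bucket 2 nonempty -> append to chain.
Insert 331: h=2, bucket 2 nonempty -> append to chain.
Insert 289: h=2, bucket 2 nonempty -> append to chain.
Insert 702: h=2, bucket 2 nonempty -> append to chain.
Insert 226: h=2, bucket 2 nonempty -> append to chain.
Final buckets:
0: _
1: _
2: 954 -> 492 -> 331 -> 289 -> 702 -> 226
3: _
4: _
5: _
6: _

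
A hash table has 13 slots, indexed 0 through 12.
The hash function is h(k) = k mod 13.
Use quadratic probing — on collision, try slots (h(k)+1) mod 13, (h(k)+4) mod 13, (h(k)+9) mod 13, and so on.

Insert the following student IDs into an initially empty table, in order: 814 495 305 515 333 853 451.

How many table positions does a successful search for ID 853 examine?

814 hashes to 8; slot 8 is free -> place at 8.
495 hashes to 1; slot 1 is free -> place at 1.
305 hashes to 6; slot 6 is free -> place at 6.
515 hashes to 8; 8 taken -> place at 9.
333 hashes to 8; 8,9 taken -> place at 12.
853 hashes to 8; 8,9,12 taken -> place at 4.
451 hashes to 9; 9 taken -> place at 10.
Table: [∅, 495, ∅, ∅, 853, ∅, 305, ∅, 814, 515, 451, ∅, 333]
Lookup 853: h=8, probe 8,9,12,4 → found at 4.

4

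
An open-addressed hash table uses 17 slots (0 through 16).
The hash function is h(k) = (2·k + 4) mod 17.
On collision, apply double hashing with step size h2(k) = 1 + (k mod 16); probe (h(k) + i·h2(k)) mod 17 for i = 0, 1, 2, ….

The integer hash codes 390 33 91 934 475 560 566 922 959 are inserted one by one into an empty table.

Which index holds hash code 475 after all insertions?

14

390 hashes to 2; slot 2 is free -> place at 2.
33 hashes to 2, h2=2; 2 taken -> place at 4.
91 hashes to 16; slot 16 is free -> place at 16.
934 hashes to 2, h2=7; 2 taken -> place at 9.
475 hashes to 2, h2=12; 2 taken -> place at 14.
560 hashes to 2, h2=1; 2 taken -> place at 3.
566 hashes to 14, h2=7; 14,4 taken -> place at 11.
922 hashes to 12; slot 12 is free -> place at 12.
959 hashes to 1; slot 1 is free -> place at 1.
Table: [∅, 959, 390, 560, 33, ∅, ∅, ∅, ∅, 934, ∅, 566, 922, ∅, 475, ∅, 91]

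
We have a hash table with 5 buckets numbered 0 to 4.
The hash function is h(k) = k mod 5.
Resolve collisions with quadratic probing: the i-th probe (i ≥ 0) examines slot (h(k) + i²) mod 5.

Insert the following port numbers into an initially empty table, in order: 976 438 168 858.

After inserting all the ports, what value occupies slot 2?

976 hashes to 1; slot 1 is free → place at 1.
438 hashes to 3; slot 3 is free → place at 3.
168 hashes to 3; 3 taken → place at 4.
858 hashes to 3; 3,4 taken → place at 2.
Table: [-, 976, 858, 438, 168]

858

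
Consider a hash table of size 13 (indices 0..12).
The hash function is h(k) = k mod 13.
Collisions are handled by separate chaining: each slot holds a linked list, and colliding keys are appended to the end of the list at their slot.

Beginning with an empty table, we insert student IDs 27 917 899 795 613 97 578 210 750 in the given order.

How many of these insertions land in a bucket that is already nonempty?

4

27 -> bucket 1
917 -> bucket 7
899 -> bucket 2
795 -> bucket 2 (collision)
613 -> bucket 2 (collision)
97 -> bucket 6
578 -> bucket 6 (collision)
210 -> bucket 2 (collision)
750 -> bucket 9
Final buckets:
0: ∅
1: 27
2: 899 -> 795 -> 613 -> 210
3: ∅
4: ∅
5: ∅
6: 97 -> 578
7: 917
8: ∅
9: 750
10: ∅
11: ∅
12: ∅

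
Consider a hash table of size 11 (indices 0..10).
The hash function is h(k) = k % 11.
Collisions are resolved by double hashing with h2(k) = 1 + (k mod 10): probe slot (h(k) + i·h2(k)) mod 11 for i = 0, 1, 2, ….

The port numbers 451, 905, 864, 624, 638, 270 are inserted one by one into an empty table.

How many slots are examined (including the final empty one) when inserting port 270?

451 hashes to 0; slot 0 is free => place at 0.
905 hashes to 3; slot 3 is free => place at 3.
864 hashes to 6; slot 6 is free => place at 6.
624 hashes to 8; slot 8 is free => place at 8.
638 hashes to 0, h2=9; 0 taken => place at 9.
270 hashes to 6, h2=1; 6 taken => place at 7.
Table: [451, _, _, 905, _, _, 864, 270, 624, 638, _]

2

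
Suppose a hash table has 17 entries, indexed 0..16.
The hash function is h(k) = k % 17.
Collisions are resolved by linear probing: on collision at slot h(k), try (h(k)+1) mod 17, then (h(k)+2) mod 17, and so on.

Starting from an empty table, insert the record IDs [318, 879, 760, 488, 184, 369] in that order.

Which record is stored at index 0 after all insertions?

318 hashes to 12; slot 12 is free => place at 12.
879 hashes to 12; 12 taken => place at 13.
760 hashes to 12; 12,13 taken => place at 14.
488 hashes to 12; 12,13,14 taken => place at 15.
184 hashes to 14; 14,15 taken => place at 16.
369 hashes to 12; 12,13,14,15,16 taken => place at 0.
Table: [369, ∅, ∅, ∅, ∅, ∅, ∅, ∅, ∅, ∅, ∅, ∅, 318, 879, 760, 488, 184]

369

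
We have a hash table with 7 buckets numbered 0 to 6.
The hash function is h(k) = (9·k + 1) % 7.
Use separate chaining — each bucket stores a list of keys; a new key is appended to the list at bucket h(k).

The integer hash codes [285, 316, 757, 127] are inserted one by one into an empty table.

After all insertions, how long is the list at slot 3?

3

Insert 285: h=4, bucket 4 empty → new chain.
Insert 316: h=3, bucket 3 empty → new chain.
Insert 757: h=3, bucket 3 nonempty → append to chain.
Insert 127: h=3, bucket 3 nonempty → append to chain.
Final buckets:
0: _
1: _
2: _
3: 316 -> 757 -> 127
4: 285
5: _
6: _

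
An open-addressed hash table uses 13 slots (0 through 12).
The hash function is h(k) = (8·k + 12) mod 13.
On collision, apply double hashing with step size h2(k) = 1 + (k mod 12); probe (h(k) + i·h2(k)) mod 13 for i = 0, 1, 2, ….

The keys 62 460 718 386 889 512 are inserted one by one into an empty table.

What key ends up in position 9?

Insert 62: h=1, slot 1 empty → index 1.
Insert 460: h=0, slot 0 empty → index 0.
Insert 718: h=10, slot 10 empty → index 10.
Insert 386: h=6, slot 6 empty → index 6.
Insert 889: h=0, h2=2, slot 0 occupied → index 2.
Insert 512: h=0, h2=9, slot 0 occupied → index 9.
Table: [460, 62, 889, _, _, _, 386, _, _, 512, 718, _, _]

512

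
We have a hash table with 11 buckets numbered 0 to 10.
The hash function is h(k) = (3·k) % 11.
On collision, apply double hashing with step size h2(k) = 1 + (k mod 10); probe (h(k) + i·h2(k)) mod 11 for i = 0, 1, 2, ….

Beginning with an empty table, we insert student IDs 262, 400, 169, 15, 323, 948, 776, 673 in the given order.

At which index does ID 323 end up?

262 hashes to 5; slot 5 is free → place at 5.
400 hashes to 1; slot 1 is free → place at 1.
169 hashes to 1, h2=10; 1 taken → place at 0.
15 hashes to 1, h2=6; 1 taken → place at 7.
323 hashes to 1, h2=4; 1,5 taken → place at 9.
948 hashes to 6; slot 6 is free → place at 6.
776 hashes to 7, h2=7; 7 taken → place at 3.
673 hashes to 6, h2=4; 6 taken → place at 10.
Table: [169, 400, ., 776, ., 262, 948, 15, ., 323, 673]

9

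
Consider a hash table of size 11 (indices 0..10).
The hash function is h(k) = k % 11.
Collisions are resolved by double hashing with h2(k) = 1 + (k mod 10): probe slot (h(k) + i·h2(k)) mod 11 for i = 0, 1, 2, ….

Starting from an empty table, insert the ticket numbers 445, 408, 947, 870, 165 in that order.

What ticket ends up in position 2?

870

445 hashes to 5; slot 5 is free → place at 5.
408 hashes to 1; slot 1 is free → place at 1.
947 hashes to 1, h2=8; 1 taken → place at 9.
870 hashes to 1, h2=1; 1 taken → place at 2.
165 hashes to 0; slot 0 is free → place at 0.
Table: [165, 408, 870, —, —, 445, —, —, —, 947, —]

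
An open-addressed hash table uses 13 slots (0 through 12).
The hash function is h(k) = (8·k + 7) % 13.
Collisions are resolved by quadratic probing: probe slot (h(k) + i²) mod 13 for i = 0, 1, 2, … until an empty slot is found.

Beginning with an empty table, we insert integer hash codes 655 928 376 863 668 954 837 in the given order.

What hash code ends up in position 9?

928

655: h=8 => slot 8
928: h=8, probe 8,9 => slot 9
376: h=12 => slot 12
863: h=8, probe 8,9,12,4 => slot 4
668: h=8, probe 8,9,12,4,11 => slot 11
954: h=8, probe 8,9,12,4,11,7 => slot 7
837: h=8, probe 8,9,12,4,11,7,5 => slot 5
Table: [., ., ., ., 863, 837, ., 954, 655, 928, ., 668, 376]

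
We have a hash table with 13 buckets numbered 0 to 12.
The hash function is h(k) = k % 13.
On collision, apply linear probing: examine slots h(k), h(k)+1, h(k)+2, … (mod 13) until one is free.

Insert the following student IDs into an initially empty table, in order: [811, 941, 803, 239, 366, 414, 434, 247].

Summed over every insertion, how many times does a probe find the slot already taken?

6

811: h=5 → slot 5
941: h=5, probe 5,6 → slot 6
803: h=10 → slot 10
239: h=5, probe 5,6,7 → slot 7
366: h=2 → slot 2
414: h=11 → slot 11
434: h=5, probe 5,6,7,8 → slot 8
247: h=0 → slot 0
Table: [247, -, 366, -, -, 811, 941, 239, 434, -, 803, 414, -]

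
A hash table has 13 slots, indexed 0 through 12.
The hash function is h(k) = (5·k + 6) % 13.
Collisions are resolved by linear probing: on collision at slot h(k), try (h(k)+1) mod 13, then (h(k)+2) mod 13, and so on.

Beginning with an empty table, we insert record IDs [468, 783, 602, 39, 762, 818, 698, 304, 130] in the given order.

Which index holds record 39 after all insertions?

7

468 hashes to 6; slot 6 is free → place at 6.
783 hashes to 8; slot 8 is free → place at 8.
602 hashes to 0; slot 0 is free → place at 0.
39 hashes to 6; 6 taken → place at 7.
762 hashes to 7; 7,8 taken → place at 9.
818 hashes to 1; slot 1 is free → place at 1.
698 hashes to 12; slot 12 is free → place at 12.
304 hashes to 5; slot 5 is free → place at 5.
130 hashes to 6; 6,7,8,9 taken → place at 10.
Table: [602, 818, _, _, _, 304, 468, 39, 783, 762, 130, _, 698]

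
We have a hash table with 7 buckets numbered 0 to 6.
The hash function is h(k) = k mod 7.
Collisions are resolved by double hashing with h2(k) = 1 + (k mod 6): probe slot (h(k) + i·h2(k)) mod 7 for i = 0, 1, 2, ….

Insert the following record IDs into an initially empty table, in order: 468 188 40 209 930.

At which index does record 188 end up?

2

468 hashes to 6; slot 6 is free => place at 6.
188 hashes to 6, h2=3; 6 taken => place at 2.
40 hashes to 5; slot 5 is free => place at 5.
209 hashes to 6, h2=6; 6,5 taken => place at 4.
930 hashes to 6, h2=1; 6 taken => place at 0.
Table: [930, ., 188, ., 209, 40, 468]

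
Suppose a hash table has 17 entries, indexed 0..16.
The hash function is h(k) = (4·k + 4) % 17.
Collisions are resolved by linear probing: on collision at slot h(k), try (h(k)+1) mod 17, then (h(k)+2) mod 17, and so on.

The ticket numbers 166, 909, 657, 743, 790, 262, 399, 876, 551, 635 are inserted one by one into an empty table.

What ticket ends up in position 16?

166: h=5 => slot 5
909: h=2 => slot 2
657: h=14 => slot 14
743: h=1 => slot 1
790: h=2, probe 2,3 => slot 3
262: h=15 => slot 15
399: h=2, probe 2,3,4 => slot 4
876: h=6 => slot 6
551: h=15, probe 15,16 => slot 16
635: h=11 => slot 11
Table: [_, 743, 909, 790, 399, 166, 876, _, _, _, _, 635, _, _, 657, 262, 551]

551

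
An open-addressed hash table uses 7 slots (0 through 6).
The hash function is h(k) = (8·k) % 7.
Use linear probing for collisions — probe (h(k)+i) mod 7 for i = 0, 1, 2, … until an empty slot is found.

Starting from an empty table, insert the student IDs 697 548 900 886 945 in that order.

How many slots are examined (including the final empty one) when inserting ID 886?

697 hashes to 4; slot 4 is free => place at 4.
548 hashes to 2; slot 2 is free => place at 2.
900 hashes to 4; 4 taken => place at 5.
886 hashes to 4; 4,5 taken => place at 6.
945 hashes to 0; slot 0 is free => place at 0.
Table: [945, _, 548, _, 697, 900, 886]

3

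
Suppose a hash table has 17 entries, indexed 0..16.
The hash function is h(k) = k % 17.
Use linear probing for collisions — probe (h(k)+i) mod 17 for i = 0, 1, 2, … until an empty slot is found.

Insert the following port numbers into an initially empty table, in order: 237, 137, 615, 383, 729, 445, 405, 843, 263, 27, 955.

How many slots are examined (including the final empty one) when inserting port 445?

2

237: h=16 -> slot 16
137: h=1 -> slot 1
615: h=3 -> slot 3
383: h=9 -> slot 9
729: h=15 -> slot 15
445: h=3, probe 3,4 -> slot 4
405: h=14 -> slot 14
843: h=10 -> slot 10
263: h=8 -> slot 8
27: h=10, probe 10,11 -> slot 11
955: h=3, probe 3,4,5 -> slot 5
Table: [—, 137, —, 615, 445, 955, —, —, 263, 383, 843, 27, —, —, 405, 729, 237]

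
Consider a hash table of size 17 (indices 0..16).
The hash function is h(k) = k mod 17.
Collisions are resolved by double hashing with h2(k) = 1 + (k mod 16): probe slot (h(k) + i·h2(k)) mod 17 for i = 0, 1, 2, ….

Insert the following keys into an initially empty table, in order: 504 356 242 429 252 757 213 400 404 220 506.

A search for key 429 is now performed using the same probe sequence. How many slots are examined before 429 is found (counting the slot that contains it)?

504: h=11 -> slot 11
356: h=16 -> slot 16
242: h=4 -> slot 4
429: h=4, h2=14, probe 4,1 -> slot 1
252: h=14 -> slot 14
757: h=9 -> slot 9
213: h=9, h2=6, probe 9,15 -> slot 15
400: h=9, h2=1, probe 9,10 -> slot 10
404: h=13 -> slot 13
220: h=16, h2=13, probe 16,12 -> slot 12
506: h=13, h2=11, probe 13,7 -> slot 7
Table: [-, 429, -, -, 242, -, -, 506, -, 757, 400, 504, 220, 404, 252, 213, 356]
Lookup 429: h=4, h2=14, probe 4,1 → found at 1.

2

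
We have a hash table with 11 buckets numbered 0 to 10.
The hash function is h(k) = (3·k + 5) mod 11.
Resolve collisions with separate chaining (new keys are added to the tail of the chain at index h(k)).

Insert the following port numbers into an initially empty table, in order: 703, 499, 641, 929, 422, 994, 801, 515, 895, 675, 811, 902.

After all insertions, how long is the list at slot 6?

Insert 703: h=2, bucket 2 empty -> new chain.
Insert 499: h=6, bucket 6 empty -> new chain.
Insert 641: h=3, bucket 3 empty -> new chain.
Insert 929: h=9, bucket 9 empty -> new chain.
Insert 422: h=6, bucket 6 nonempty -> append to chain.
Insert 994: h=6, bucket 6 nonempty -> append to chain.
Insert 801: h=10, bucket 10 empty -> new chain.
Insert 515: h=10, bucket 10 nonempty -> append to chain.
Insert 895: h=6, bucket 6 nonempty -> append to chain.
Insert 675: h=6, bucket 6 nonempty -> append to chain.
Insert 811: h=7, bucket 7 empty -> new chain.
Insert 902: h=5, bucket 5 empty -> new chain.
Final buckets:
0: —
1: —
2: 703
3: 641
4: —
5: 902
6: 499 -> 422 -> 994 -> 895 -> 675
7: 811
8: —
9: 929
10: 801 -> 515

5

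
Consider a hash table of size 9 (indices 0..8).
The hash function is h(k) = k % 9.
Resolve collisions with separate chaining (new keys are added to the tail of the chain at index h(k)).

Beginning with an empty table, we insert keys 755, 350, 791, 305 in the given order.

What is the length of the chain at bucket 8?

4

Insert 755: h=8, bucket 8 empty -> new chain.
Insert 350: h=8, bucket 8 nonempty -> append to chain.
Insert 791: h=8, bucket 8 nonempty -> append to chain.
Insert 305: h=8, bucket 8 nonempty -> append to chain.
Final buckets:
0: ∅
1: ∅
2: ∅
3: ∅
4: ∅
5: ∅
6: ∅
7: ∅
8: 755 -> 350 -> 791 -> 305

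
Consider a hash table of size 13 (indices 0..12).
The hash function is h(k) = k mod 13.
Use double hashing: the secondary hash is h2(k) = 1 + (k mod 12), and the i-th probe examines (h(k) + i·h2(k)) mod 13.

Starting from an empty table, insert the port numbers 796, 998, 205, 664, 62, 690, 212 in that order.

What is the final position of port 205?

12

Insert 796: h=3, slot 3 empty → index 3.
Insert 998: h=10, slot 10 empty → index 10.
Insert 205: h=10, h2=2, slot 10 occupied → index 12.
Insert 664: h=1, slot 1 empty → index 1.
Insert 62: h=10, h2=3, slot 10 occupied → index 0.
Insert 690: h=1, h2=7, slot 1 occupied → index 8.
Insert 212: h=4, slot 4 empty → index 4.
Table: [62, 664, -, 796, 212, -, -, -, 690, -, 998, -, 205]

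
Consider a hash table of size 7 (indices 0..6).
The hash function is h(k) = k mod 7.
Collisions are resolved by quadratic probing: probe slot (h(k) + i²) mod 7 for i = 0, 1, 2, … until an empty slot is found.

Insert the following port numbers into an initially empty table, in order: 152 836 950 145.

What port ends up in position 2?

145

Insert 152: h=5, slot 5 empty => index 5.
Insert 836: h=3, slot 3 empty => index 3.
Insert 950: h=5, slot 5 occupied => index 6.
Insert 145: h=5, slots 5,6 occupied => index 2.
Table: [-, -, 145, 836, -, 152, 950]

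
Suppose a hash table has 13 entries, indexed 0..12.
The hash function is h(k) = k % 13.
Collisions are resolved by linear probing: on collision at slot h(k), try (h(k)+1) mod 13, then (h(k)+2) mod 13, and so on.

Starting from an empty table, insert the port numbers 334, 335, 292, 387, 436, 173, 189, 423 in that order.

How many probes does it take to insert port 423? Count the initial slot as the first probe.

334: h=9 → slot 9
335: h=10 → slot 10
292: h=6 → slot 6
387: h=10, probe 10,11 → slot 11
436: h=7 → slot 7
173: h=4 → slot 4
189: h=7, probe 7,8 → slot 8
423: h=7, probe 7,8,9,10,11,12 → slot 12
Table: [—, —, —, —, 173, —, 292, 436, 189, 334, 335, 387, 423]

6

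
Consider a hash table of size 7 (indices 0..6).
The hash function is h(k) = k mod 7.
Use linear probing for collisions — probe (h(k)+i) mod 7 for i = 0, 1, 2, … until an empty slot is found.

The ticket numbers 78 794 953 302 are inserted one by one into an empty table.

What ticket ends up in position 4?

78 hashes to 1; slot 1 is free -> place at 1.
794 hashes to 3; slot 3 is free -> place at 3.
953 hashes to 1; 1 taken -> place at 2.
302 hashes to 1; 1,2,3 taken -> place at 4.
Table: [—, 78, 953, 794, 302, —, —]

302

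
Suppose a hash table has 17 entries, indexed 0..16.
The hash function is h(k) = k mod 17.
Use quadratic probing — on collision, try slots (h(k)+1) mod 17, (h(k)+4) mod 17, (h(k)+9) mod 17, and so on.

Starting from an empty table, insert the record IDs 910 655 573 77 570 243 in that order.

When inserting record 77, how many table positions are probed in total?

910 hashes to 9; slot 9 is free -> place at 9.
655 hashes to 9; 9 taken -> place at 10.
573 hashes to 12; slot 12 is free -> place at 12.
77 hashes to 9; 9,10 taken -> place at 13.
570 hashes to 9; 9,10,13 taken -> place at 1.
243 hashes to 5; slot 5 is free -> place at 5.
Table: [., 570, ., ., ., 243, ., ., ., 910, 655, ., 573, 77, ., ., .]

3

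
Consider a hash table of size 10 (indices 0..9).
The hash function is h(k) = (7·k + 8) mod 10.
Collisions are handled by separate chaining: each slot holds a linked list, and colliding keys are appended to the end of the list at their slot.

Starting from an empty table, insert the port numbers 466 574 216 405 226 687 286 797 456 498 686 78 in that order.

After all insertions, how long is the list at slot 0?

466 -> bucket 0
574 -> bucket 6
216 -> bucket 0 (collision)
405 -> bucket 3
226 -> bucket 0 (collision)
687 -> bucket 7
286 -> bucket 0 (collision)
797 -> bucket 7 (collision)
456 -> bucket 0 (collision)
498 -> bucket 4
686 -> bucket 0 (collision)
78 -> bucket 4 (collision)
Final buckets:
0: 466 -> 216 -> 226 -> 286 -> 456 -> 686
1: ∅
2: ∅
3: 405
4: 498 -> 78
5: ∅
6: 574
7: 687 -> 797
8: ∅
9: ∅

6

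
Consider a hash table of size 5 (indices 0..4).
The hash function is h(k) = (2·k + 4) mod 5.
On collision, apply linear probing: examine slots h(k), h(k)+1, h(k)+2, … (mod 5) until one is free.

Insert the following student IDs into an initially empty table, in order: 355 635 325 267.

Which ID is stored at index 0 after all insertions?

355 hashes to 4; slot 4 is free -> place at 4.
635 hashes to 4; 4 taken -> place at 0.
325 hashes to 4; 4,0 taken -> place at 1.
267 hashes to 3; slot 3 is free -> place at 3.
Table: [635, 325, -, 267, 355]

635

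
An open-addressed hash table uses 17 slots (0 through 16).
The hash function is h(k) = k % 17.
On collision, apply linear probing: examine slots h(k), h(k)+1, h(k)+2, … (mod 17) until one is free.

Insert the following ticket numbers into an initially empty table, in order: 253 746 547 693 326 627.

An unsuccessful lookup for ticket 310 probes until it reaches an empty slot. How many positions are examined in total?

2

253: h=15 → slot 15
746: h=15, probe 15,16 → slot 16
547: h=3 → slot 3
693: h=13 → slot 13
326: h=3, probe 3,4 → slot 4
627: h=15, probe 15,16,0 → slot 0
Table: [627, ., ., 547, 326, ., ., ., ., ., ., ., ., 693, ., 253, 746]
Lookup 310: h=4, probe 4,5 → slot 5 empty, not found.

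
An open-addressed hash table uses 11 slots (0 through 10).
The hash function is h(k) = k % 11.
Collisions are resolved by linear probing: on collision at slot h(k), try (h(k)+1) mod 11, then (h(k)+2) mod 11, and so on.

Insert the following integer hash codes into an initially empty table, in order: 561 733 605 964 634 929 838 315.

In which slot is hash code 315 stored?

561 hashes to 0; slot 0 is free -> place at 0.
733 hashes to 7; slot 7 is free -> place at 7.
605 hashes to 0; 0 taken -> place at 1.
964 hashes to 7; 7 taken -> place at 8.
634 hashes to 7; 7,8 taken -> place at 9.
929 hashes to 5; slot 5 is free -> place at 5.
838 hashes to 2; slot 2 is free -> place at 2.
315 hashes to 7; 7,8,9 taken -> place at 10.
Table: [561, 605, 838, ., ., 929, ., 733, 964, 634, 315]

10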